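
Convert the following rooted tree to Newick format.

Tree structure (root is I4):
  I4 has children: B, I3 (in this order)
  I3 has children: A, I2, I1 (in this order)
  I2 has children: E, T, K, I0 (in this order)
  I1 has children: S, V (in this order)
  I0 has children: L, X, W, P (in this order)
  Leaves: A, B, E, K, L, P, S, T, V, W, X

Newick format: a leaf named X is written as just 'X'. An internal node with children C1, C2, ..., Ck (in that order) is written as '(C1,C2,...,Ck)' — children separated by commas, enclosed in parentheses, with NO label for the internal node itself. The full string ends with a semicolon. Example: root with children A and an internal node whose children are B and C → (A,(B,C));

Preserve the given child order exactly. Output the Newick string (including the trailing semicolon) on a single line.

Answer: (B,(A,(E,T,K,(L,X,W,P)),(S,V)));

Derivation:
internal I4 with children ['B', 'I3']
  leaf 'B' → 'B'
  internal I3 with children ['A', 'I2', 'I1']
    leaf 'A' → 'A'
    internal I2 with children ['E', 'T', 'K', 'I0']
      leaf 'E' → 'E'
      leaf 'T' → 'T'
      leaf 'K' → 'K'
      internal I0 with children ['L', 'X', 'W', 'P']
        leaf 'L' → 'L'
        leaf 'X' → 'X'
        leaf 'W' → 'W'
        leaf 'P' → 'P'
      → '(L,X,W,P)'
    → '(E,T,K,(L,X,W,P))'
    internal I1 with children ['S', 'V']
      leaf 'S' → 'S'
      leaf 'V' → 'V'
    → '(S,V)'
  → '(A,(E,T,K,(L,X,W,P)),(S,V))'
→ '(B,(A,(E,T,K,(L,X,W,P)),(S,V)))'
Final: (B,(A,(E,T,K,(L,X,W,P)),(S,V)));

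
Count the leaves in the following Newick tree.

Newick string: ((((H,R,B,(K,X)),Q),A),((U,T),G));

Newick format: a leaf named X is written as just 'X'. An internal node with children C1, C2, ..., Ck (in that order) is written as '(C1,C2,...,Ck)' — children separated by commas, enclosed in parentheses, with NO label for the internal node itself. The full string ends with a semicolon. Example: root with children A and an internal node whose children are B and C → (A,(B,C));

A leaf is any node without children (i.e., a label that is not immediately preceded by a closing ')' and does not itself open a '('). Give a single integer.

Answer: 10

Derivation:
Newick: ((((H,R,B,(K,X)),Q),A),((U,T),G));
Scan left-to-right; a leaf is any maximal label run not followed by '(':
  pos 4: leaf 'H' → count = 1
  pos 6: leaf 'R' → count = 2
  pos 8: leaf 'B' → count = 3
  pos 11: leaf 'K' → count = 4
  pos 13: leaf 'X' → count = 5
  pos 17: leaf 'Q' → count = 6
  pos 20: leaf 'A' → count = 7
  pos 25: leaf 'U' → count = 8
  pos 27: leaf 'T' → count = 9
  pos 30: leaf 'G' → count = 10
Total leaves: 10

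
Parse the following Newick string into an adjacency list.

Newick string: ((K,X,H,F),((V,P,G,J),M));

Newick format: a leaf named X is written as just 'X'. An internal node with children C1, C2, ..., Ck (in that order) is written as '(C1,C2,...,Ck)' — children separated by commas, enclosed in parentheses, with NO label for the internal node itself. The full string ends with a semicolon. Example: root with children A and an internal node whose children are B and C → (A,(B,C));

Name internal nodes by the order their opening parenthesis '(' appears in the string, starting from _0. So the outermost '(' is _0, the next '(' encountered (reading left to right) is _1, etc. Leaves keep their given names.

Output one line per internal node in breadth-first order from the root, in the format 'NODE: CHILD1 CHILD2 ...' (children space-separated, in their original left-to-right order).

Input: ((K,X,H,F),((V,P,G,J),M));
Scanning left-to-right, naming '(' by encounter order:
  pos 0: '(' -> open internal node _0 (depth 1)
  pos 1: '(' -> open internal node _1 (depth 2)
  pos 9: ')' -> close internal node _1 (now at depth 1)
  pos 11: '(' -> open internal node _2 (depth 2)
  pos 12: '(' -> open internal node _3 (depth 3)
  pos 20: ')' -> close internal node _3 (now at depth 2)
  pos 23: ')' -> close internal node _2 (now at depth 1)
  pos 24: ')' -> close internal node _0 (now at depth 0)
Total internal nodes: 4
BFS adjacency from root:
  _0: _1 _2
  _1: K X H F
  _2: _3 M
  _3: V P G J

Answer: _0: _1 _2
_1: K X H F
_2: _3 M
_3: V P G J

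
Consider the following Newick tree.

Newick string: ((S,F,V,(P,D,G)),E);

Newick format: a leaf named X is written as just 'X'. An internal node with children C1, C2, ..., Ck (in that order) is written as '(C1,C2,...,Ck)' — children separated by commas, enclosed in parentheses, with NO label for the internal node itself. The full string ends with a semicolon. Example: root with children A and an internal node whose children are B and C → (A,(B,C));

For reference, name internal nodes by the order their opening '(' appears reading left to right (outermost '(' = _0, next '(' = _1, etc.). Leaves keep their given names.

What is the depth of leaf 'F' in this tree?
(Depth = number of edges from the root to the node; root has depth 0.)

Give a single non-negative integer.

Newick: ((S,F,V,(P,D,G)),E);
Naming internals by '(' encounter order: outermost '(' = _0, next = _1, ...
Query node: F
Path from root: _0 -> _1 -> F
Depth of F: 2 (number of edges from root)

Answer: 2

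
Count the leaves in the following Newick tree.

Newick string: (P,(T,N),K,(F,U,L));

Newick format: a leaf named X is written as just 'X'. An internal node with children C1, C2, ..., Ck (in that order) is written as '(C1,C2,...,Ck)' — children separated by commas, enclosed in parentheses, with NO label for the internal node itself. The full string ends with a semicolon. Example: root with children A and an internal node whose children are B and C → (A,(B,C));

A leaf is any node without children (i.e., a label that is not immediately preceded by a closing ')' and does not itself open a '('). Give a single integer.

Answer: 7

Derivation:
Newick: (P,(T,N),K,(F,U,L));
Scan left-to-right; a leaf is any maximal label run not followed by '(':
  pos 1: leaf 'P' → count = 1
  pos 4: leaf 'T' → count = 2
  pos 6: leaf 'N' → count = 3
  pos 9: leaf 'K' → count = 4
  pos 12: leaf 'F' → count = 5
  pos 14: leaf 'U' → count = 6
  pos 16: leaf 'L' → count = 7
Total leaves: 7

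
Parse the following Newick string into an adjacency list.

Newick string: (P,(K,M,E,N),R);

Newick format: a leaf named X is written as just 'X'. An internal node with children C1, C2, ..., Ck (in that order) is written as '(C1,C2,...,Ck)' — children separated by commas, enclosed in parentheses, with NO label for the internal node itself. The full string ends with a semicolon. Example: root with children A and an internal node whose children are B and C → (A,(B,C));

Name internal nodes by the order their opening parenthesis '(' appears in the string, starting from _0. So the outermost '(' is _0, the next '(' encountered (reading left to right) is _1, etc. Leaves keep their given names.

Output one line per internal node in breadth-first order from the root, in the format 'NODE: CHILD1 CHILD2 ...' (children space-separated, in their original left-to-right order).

Answer: _0: P _1 R
_1: K M E N

Derivation:
Input: (P,(K,M,E,N),R);
Scanning left-to-right, naming '(' by encounter order:
  pos 0: '(' -> open internal node _0 (depth 1)
  pos 3: '(' -> open internal node _1 (depth 2)
  pos 11: ')' -> close internal node _1 (now at depth 1)
  pos 14: ')' -> close internal node _0 (now at depth 0)
Total internal nodes: 2
BFS adjacency from root:
  _0: P _1 R
  _1: K M E N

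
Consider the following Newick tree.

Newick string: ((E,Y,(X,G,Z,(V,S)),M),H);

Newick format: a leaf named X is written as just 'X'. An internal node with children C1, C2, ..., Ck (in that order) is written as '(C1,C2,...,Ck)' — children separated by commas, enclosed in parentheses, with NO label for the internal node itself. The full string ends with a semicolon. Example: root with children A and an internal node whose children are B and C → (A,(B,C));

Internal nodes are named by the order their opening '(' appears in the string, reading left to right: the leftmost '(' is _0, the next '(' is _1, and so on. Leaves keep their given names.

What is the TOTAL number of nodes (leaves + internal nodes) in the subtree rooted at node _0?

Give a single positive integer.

Answer: 13

Derivation:
Newick: ((E,Y,(X,G,Z,(V,S)),M),H);
Locate _0: it is the '(' at position 0 (the 1st '(' reading left to right).
Query: subtree rooted at _0
_0: subtree_size = 1 + 12
  _1: subtree_size = 1 + 10
    E: subtree_size = 1 + 0
    Y: subtree_size = 1 + 0
    _2: subtree_size = 1 + 6
      X: subtree_size = 1 + 0
      G: subtree_size = 1 + 0
      Z: subtree_size = 1 + 0
      _3: subtree_size = 1 + 2
        V: subtree_size = 1 + 0
        S: subtree_size = 1 + 0
    M: subtree_size = 1 + 0
  H: subtree_size = 1 + 0
Total subtree size of _0: 13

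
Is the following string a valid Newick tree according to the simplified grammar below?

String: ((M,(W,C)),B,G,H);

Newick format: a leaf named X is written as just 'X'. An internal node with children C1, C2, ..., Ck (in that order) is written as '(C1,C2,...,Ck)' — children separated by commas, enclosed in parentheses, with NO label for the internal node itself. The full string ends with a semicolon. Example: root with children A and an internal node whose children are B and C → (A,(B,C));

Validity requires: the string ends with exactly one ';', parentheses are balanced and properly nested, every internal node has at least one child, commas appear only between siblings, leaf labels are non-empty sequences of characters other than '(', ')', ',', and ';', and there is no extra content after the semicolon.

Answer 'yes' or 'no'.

Input: ((M,(W,C)),B,G,H);
Paren balance: 3 '(' vs 3 ')' OK
Ends with single ';': True
Full parse: OK
Valid: True

Answer: yes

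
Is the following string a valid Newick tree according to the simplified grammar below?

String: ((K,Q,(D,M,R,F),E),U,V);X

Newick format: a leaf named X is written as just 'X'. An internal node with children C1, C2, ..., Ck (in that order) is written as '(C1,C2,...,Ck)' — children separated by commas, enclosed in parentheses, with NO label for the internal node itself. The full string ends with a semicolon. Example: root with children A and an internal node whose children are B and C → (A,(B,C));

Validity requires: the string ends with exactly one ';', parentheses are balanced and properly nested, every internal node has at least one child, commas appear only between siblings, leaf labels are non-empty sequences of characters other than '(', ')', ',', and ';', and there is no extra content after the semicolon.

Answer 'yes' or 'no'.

Answer: no

Derivation:
Input: ((K,Q,(D,M,R,F),E),U,V);X
Paren balance: 3 '(' vs 3 ')' OK
Ends with single ';': False
Full parse: FAILS (must end with ;)
Valid: False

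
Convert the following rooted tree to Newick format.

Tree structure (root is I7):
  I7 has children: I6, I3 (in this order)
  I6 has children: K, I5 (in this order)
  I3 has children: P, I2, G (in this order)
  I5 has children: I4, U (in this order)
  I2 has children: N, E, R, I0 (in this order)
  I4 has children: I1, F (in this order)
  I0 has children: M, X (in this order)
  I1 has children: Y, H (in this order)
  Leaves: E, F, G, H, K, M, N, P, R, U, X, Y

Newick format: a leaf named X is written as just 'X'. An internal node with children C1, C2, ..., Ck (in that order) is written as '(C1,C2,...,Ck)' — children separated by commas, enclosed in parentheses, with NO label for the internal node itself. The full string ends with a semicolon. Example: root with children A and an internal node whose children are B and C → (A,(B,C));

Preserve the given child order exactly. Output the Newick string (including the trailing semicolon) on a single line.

Answer: ((K,(((Y,H),F),U)),(P,(N,E,R,(M,X)),G));

Derivation:
internal I7 with children ['I6', 'I3']
  internal I6 with children ['K', 'I5']
    leaf 'K' → 'K'
    internal I5 with children ['I4', 'U']
      internal I4 with children ['I1', 'F']
        internal I1 with children ['Y', 'H']
          leaf 'Y' → 'Y'
          leaf 'H' → 'H'
        → '(Y,H)'
        leaf 'F' → 'F'
      → '((Y,H),F)'
      leaf 'U' → 'U'
    → '(((Y,H),F),U)'
  → '(K,(((Y,H),F),U))'
  internal I3 with children ['P', 'I2', 'G']
    leaf 'P' → 'P'
    internal I2 with children ['N', 'E', 'R', 'I0']
      leaf 'N' → 'N'
      leaf 'E' → 'E'
      leaf 'R' → 'R'
      internal I0 with children ['M', 'X']
        leaf 'M' → 'M'
        leaf 'X' → 'X'
      → '(M,X)'
    → '(N,E,R,(M,X))'
    leaf 'G' → 'G'
  → '(P,(N,E,R,(M,X)),G)'
→ '((K,(((Y,H),F),U)),(P,(N,E,R,(M,X)),G))'
Final: ((K,(((Y,H),F),U)),(P,(N,E,R,(M,X)),G));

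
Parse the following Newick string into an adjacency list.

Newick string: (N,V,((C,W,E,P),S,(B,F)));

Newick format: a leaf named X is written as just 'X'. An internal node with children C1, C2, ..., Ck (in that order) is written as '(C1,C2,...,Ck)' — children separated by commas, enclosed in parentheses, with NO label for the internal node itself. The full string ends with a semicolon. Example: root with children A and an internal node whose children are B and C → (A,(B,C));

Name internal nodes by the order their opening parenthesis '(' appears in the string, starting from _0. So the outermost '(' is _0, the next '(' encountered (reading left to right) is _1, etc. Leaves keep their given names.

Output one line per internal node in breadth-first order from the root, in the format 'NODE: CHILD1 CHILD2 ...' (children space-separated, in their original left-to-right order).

Answer: _0: N V _1
_1: _2 S _3
_2: C W E P
_3: B F

Derivation:
Input: (N,V,((C,W,E,P),S,(B,F)));
Scanning left-to-right, naming '(' by encounter order:
  pos 0: '(' -> open internal node _0 (depth 1)
  pos 5: '(' -> open internal node _1 (depth 2)
  pos 6: '(' -> open internal node _2 (depth 3)
  pos 14: ')' -> close internal node _2 (now at depth 2)
  pos 18: '(' -> open internal node _3 (depth 3)
  pos 22: ')' -> close internal node _3 (now at depth 2)
  pos 23: ')' -> close internal node _1 (now at depth 1)
  pos 24: ')' -> close internal node _0 (now at depth 0)
Total internal nodes: 4
BFS adjacency from root:
  _0: N V _1
  _1: _2 S _3
  _2: C W E P
  _3: B F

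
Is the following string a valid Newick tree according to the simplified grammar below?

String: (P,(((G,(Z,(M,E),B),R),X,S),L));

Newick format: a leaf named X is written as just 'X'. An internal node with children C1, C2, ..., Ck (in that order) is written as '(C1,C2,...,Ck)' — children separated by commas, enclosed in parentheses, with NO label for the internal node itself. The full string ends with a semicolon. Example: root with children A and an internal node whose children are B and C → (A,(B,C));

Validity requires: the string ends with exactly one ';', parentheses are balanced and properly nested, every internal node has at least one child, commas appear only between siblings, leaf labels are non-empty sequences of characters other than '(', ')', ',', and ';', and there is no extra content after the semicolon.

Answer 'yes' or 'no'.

Answer: yes

Derivation:
Input: (P,(((G,(Z,(M,E),B),R),X,S),L));
Paren balance: 6 '(' vs 6 ')' OK
Ends with single ';': True
Full parse: OK
Valid: True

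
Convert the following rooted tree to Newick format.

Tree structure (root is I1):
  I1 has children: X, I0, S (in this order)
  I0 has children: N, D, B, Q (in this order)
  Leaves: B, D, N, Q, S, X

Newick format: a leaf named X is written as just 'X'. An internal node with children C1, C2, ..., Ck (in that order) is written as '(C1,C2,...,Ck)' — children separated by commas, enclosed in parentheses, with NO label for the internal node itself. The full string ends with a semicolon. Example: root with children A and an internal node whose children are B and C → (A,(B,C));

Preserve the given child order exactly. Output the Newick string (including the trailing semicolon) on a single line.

Answer: (X,(N,D,B,Q),S);

Derivation:
internal I1 with children ['X', 'I0', 'S']
  leaf 'X' → 'X'
  internal I0 with children ['N', 'D', 'B', 'Q']
    leaf 'N' → 'N'
    leaf 'D' → 'D'
    leaf 'B' → 'B'
    leaf 'Q' → 'Q'
  → '(N,D,B,Q)'
  leaf 'S' → 'S'
→ '(X,(N,D,B,Q),S)'
Final: (X,(N,D,B,Q),S);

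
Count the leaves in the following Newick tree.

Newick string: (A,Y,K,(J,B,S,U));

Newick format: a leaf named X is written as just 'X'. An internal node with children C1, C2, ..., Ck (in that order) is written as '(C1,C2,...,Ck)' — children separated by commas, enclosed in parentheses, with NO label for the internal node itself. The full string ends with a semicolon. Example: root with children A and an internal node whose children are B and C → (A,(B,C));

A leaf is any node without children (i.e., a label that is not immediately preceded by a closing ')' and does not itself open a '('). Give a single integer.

Answer: 7

Derivation:
Newick: (A,Y,K,(J,B,S,U));
Scan left-to-right; a leaf is any maximal label run not followed by '(':
  pos 1: leaf 'A' → count = 1
  pos 3: leaf 'Y' → count = 2
  pos 5: leaf 'K' → count = 3
  pos 8: leaf 'J' → count = 4
  pos 10: leaf 'B' → count = 5
  pos 12: leaf 'S' → count = 6
  pos 14: leaf 'U' → count = 7
Total leaves: 7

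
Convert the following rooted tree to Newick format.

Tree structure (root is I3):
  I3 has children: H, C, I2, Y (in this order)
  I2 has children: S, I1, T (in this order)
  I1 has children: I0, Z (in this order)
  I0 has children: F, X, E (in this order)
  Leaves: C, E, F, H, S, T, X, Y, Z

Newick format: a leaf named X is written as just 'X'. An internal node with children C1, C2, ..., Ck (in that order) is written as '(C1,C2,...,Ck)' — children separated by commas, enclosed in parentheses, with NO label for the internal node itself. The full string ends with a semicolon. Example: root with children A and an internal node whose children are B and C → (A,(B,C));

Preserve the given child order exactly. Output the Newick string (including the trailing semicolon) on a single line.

Answer: (H,C,(S,((F,X,E),Z),T),Y);

Derivation:
internal I3 with children ['H', 'C', 'I2', 'Y']
  leaf 'H' → 'H'
  leaf 'C' → 'C'
  internal I2 with children ['S', 'I1', 'T']
    leaf 'S' → 'S'
    internal I1 with children ['I0', 'Z']
      internal I0 with children ['F', 'X', 'E']
        leaf 'F' → 'F'
        leaf 'X' → 'X'
        leaf 'E' → 'E'
      → '(F,X,E)'
      leaf 'Z' → 'Z'
    → '((F,X,E),Z)'
    leaf 'T' → 'T'
  → '(S,((F,X,E),Z),T)'
  leaf 'Y' → 'Y'
→ '(H,C,(S,((F,X,E),Z),T),Y)'
Final: (H,C,(S,((F,X,E),Z),T),Y);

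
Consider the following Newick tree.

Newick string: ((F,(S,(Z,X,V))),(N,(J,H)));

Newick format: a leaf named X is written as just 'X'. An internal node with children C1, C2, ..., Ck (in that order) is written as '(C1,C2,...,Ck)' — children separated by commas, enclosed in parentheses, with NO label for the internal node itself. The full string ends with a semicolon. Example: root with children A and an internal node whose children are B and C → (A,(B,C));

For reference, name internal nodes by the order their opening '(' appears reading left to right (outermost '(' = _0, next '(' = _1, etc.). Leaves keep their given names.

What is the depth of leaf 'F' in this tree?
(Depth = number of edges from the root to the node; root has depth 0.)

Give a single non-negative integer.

Answer: 2

Derivation:
Newick: ((F,(S,(Z,X,V))),(N,(J,H)));
Naming internals by '(' encounter order: outermost '(' = _0, next = _1, ...
Query node: F
Path from root: _0 -> _1 -> F
Depth of F: 2 (number of edges from root)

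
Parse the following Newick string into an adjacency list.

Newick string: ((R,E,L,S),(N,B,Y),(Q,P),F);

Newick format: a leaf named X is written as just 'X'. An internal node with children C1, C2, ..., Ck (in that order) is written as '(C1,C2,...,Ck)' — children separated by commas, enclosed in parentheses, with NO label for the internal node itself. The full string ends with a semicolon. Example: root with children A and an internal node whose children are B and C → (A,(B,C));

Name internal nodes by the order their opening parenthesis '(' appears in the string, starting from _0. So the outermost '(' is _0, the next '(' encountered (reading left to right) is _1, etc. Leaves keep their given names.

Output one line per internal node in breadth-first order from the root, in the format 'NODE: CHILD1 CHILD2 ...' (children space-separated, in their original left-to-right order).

Answer: _0: _1 _2 _3 F
_1: R E L S
_2: N B Y
_3: Q P

Derivation:
Input: ((R,E,L,S),(N,B,Y),(Q,P),F);
Scanning left-to-right, naming '(' by encounter order:
  pos 0: '(' -> open internal node _0 (depth 1)
  pos 1: '(' -> open internal node _1 (depth 2)
  pos 9: ')' -> close internal node _1 (now at depth 1)
  pos 11: '(' -> open internal node _2 (depth 2)
  pos 17: ')' -> close internal node _2 (now at depth 1)
  pos 19: '(' -> open internal node _3 (depth 2)
  pos 23: ')' -> close internal node _3 (now at depth 1)
  pos 26: ')' -> close internal node _0 (now at depth 0)
Total internal nodes: 4
BFS adjacency from root:
  _0: _1 _2 _3 F
  _1: R E L S
  _2: N B Y
  _3: Q P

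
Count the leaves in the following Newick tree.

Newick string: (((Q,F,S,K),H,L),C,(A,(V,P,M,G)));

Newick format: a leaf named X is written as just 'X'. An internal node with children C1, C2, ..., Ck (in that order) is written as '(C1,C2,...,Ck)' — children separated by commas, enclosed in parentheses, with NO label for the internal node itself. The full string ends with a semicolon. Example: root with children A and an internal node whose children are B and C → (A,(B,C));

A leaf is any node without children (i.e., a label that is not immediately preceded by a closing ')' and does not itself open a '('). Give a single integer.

Answer: 12

Derivation:
Newick: (((Q,F,S,K),H,L),C,(A,(V,P,M,G)));
Scan left-to-right; a leaf is any maximal label run not followed by '(':
  pos 3: leaf 'Q' → count = 1
  pos 5: leaf 'F' → count = 2
  pos 7: leaf 'S' → count = 3
  pos 9: leaf 'K' → count = 4
  pos 12: leaf 'H' → count = 5
  pos 14: leaf 'L' → count = 6
  pos 17: leaf 'C' → count = 7
  pos 20: leaf 'A' → count = 8
  pos 23: leaf 'V' → count = 9
  pos 25: leaf 'P' → count = 10
  pos 27: leaf 'M' → count = 11
  pos 29: leaf 'G' → count = 12
Total leaves: 12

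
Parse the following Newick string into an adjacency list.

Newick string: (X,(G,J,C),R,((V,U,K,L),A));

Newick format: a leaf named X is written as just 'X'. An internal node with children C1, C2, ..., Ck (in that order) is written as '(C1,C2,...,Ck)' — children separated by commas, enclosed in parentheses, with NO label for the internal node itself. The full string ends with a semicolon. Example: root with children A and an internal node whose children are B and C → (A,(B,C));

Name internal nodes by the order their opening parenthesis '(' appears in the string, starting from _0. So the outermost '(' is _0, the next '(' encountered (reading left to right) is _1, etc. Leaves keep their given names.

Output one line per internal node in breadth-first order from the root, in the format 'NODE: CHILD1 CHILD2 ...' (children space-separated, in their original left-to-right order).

Input: (X,(G,J,C),R,((V,U,K,L),A));
Scanning left-to-right, naming '(' by encounter order:
  pos 0: '(' -> open internal node _0 (depth 1)
  pos 3: '(' -> open internal node _1 (depth 2)
  pos 9: ')' -> close internal node _1 (now at depth 1)
  pos 13: '(' -> open internal node _2 (depth 2)
  pos 14: '(' -> open internal node _3 (depth 3)
  pos 22: ')' -> close internal node _3 (now at depth 2)
  pos 25: ')' -> close internal node _2 (now at depth 1)
  pos 26: ')' -> close internal node _0 (now at depth 0)
Total internal nodes: 4
BFS adjacency from root:
  _0: X _1 R _2
  _1: G J C
  _2: _3 A
  _3: V U K L

Answer: _0: X _1 R _2
_1: G J C
_2: _3 A
_3: V U K L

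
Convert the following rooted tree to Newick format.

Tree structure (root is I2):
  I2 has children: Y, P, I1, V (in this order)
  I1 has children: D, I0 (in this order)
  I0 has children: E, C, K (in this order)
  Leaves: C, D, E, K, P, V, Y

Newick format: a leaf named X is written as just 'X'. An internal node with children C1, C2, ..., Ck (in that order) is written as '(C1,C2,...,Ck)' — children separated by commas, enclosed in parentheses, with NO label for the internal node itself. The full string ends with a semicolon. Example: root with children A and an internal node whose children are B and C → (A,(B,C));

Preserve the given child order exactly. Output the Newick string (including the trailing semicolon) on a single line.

Answer: (Y,P,(D,(E,C,K)),V);

Derivation:
internal I2 with children ['Y', 'P', 'I1', 'V']
  leaf 'Y' → 'Y'
  leaf 'P' → 'P'
  internal I1 with children ['D', 'I0']
    leaf 'D' → 'D'
    internal I0 with children ['E', 'C', 'K']
      leaf 'E' → 'E'
      leaf 'C' → 'C'
      leaf 'K' → 'K'
    → '(E,C,K)'
  → '(D,(E,C,K))'
  leaf 'V' → 'V'
→ '(Y,P,(D,(E,C,K)),V)'
Final: (Y,P,(D,(E,C,K)),V);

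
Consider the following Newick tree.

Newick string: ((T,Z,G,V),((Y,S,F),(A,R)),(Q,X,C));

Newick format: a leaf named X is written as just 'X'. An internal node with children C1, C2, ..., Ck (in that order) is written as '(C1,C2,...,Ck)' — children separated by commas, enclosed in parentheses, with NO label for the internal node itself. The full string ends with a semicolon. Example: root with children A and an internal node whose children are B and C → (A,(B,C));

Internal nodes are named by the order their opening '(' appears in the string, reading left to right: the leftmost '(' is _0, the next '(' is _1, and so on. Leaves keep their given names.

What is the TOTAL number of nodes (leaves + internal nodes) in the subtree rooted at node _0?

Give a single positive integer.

Newick: ((T,Z,G,V),((Y,S,F),(A,R)),(Q,X,C));
Locate _0: it is the '(' at position 0 (the 1st '(' reading left to right).
Query: subtree rooted at _0
_0: subtree_size = 1 + 17
  _1: subtree_size = 1 + 4
    T: subtree_size = 1 + 0
    Z: subtree_size = 1 + 0
    G: subtree_size = 1 + 0
    V: subtree_size = 1 + 0
  _2: subtree_size = 1 + 7
    _3: subtree_size = 1 + 3
      Y: subtree_size = 1 + 0
      S: subtree_size = 1 + 0
      F: subtree_size = 1 + 0
    _4: subtree_size = 1 + 2
      A: subtree_size = 1 + 0
      R: subtree_size = 1 + 0
  _5: subtree_size = 1 + 3
    Q: subtree_size = 1 + 0
    X: subtree_size = 1 + 0
    C: subtree_size = 1 + 0
Total subtree size of _0: 18

Answer: 18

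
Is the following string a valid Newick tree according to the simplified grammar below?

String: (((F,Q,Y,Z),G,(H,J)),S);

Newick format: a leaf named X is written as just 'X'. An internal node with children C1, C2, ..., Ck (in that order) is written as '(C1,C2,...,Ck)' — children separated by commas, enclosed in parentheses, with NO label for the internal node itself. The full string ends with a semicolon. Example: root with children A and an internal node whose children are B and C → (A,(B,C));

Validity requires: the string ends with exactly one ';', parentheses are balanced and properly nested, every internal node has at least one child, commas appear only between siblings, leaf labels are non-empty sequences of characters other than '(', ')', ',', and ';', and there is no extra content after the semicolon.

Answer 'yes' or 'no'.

Input: (((F,Q,Y,Z),G,(H,J)),S);
Paren balance: 4 '(' vs 4 ')' OK
Ends with single ';': True
Full parse: OK
Valid: True

Answer: yes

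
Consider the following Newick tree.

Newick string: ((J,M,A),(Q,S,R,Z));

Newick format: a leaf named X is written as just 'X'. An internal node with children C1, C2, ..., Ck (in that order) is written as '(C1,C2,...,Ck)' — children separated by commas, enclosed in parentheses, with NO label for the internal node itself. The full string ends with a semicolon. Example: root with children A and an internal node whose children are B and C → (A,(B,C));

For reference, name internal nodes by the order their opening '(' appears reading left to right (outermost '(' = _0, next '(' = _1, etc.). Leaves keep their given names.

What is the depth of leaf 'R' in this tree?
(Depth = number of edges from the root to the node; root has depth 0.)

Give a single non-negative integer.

Answer: 2

Derivation:
Newick: ((J,M,A),(Q,S,R,Z));
Naming internals by '(' encounter order: outermost '(' = _0, next = _1, ...
Query node: R
Path from root: _0 -> _2 -> R
Depth of R: 2 (number of edges from root)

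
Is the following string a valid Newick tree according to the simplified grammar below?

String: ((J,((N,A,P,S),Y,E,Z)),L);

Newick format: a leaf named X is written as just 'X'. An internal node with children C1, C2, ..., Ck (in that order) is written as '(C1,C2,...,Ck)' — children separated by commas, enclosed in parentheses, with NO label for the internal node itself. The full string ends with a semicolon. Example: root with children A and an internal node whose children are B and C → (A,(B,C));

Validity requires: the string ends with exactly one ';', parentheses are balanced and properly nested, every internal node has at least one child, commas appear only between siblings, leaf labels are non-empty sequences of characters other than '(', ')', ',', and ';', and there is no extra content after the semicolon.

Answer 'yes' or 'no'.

Answer: yes

Derivation:
Input: ((J,((N,A,P,S),Y,E,Z)),L);
Paren balance: 4 '(' vs 4 ')' OK
Ends with single ';': True
Full parse: OK
Valid: True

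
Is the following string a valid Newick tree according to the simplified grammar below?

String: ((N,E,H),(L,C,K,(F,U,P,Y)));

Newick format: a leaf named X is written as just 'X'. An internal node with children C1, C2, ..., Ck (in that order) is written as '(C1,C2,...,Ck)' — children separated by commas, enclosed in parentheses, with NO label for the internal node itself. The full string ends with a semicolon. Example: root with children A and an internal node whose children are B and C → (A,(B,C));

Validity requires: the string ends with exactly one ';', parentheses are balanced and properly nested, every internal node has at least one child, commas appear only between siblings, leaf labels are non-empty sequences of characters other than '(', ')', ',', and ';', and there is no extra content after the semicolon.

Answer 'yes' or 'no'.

Answer: yes

Derivation:
Input: ((N,E,H),(L,C,K,(F,U,P,Y)));
Paren balance: 4 '(' vs 4 ')' OK
Ends with single ';': True
Full parse: OK
Valid: True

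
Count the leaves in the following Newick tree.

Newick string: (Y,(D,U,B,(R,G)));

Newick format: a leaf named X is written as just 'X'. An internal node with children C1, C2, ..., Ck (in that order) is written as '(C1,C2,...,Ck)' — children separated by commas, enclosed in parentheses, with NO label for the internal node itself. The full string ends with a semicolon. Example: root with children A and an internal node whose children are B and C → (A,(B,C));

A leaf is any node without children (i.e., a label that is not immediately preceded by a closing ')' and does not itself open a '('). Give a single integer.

Newick: (Y,(D,U,B,(R,G)));
Scan left-to-right; a leaf is any maximal label run not followed by '(':
  pos 1: leaf 'Y' → count = 1
  pos 4: leaf 'D' → count = 2
  pos 6: leaf 'U' → count = 3
  pos 8: leaf 'B' → count = 4
  pos 11: leaf 'R' → count = 5
  pos 13: leaf 'G' → count = 6
Total leaves: 6

Answer: 6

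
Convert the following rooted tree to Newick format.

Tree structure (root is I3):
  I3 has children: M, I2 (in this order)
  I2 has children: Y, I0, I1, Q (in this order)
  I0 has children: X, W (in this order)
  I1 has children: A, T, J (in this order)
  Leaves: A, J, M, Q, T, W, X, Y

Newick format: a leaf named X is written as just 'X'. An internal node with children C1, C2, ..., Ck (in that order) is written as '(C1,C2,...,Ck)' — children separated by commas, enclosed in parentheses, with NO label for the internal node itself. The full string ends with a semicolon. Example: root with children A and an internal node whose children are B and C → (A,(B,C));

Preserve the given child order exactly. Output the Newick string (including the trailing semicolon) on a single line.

Answer: (M,(Y,(X,W),(A,T,J),Q));

Derivation:
internal I3 with children ['M', 'I2']
  leaf 'M' → 'M'
  internal I2 with children ['Y', 'I0', 'I1', 'Q']
    leaf 'Y' → 'Y'
    internal I0 with children ['X', 'W']
      leaf 'X' → 'X'
      leaf 'W' → 'W'
    → '(X,W)'
    internal I1 with children ['A', 'T', 'J']
      leaf 'A' → 'A'
      leaf 'T' → 'T'
      leaf 'J' → 'J'
    → '(A,T,J)'
    leaf 'Q' → 'Q'
  → '(Y,(X,W),(A,T,J),Q)'
→ '(M,(Y,(X,W),(A,T,J),Q))'
Final: (M,(Y,(X,W),(A,T,J),Q));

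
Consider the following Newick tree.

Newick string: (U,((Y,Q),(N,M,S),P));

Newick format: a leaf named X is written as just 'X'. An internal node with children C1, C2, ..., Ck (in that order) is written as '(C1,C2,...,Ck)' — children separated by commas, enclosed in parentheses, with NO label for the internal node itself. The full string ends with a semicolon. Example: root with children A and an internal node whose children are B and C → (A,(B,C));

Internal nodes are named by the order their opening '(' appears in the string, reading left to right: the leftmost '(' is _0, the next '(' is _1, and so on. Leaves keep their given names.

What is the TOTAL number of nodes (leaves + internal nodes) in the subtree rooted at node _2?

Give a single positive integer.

Answer: 3

Derivation:
Newick: (U,((Y,Q),(N,M,S),P));
Locate _2: it is the '(' at position 4 (the 3rd '(' reading left to right).
Query: subtree rooted at _2
_2: subtree_size = 1 + 2
  Y: subtree_size = 1 + 0
  Q: subtree_size = 1 + 0
Total subtree size of _2: 3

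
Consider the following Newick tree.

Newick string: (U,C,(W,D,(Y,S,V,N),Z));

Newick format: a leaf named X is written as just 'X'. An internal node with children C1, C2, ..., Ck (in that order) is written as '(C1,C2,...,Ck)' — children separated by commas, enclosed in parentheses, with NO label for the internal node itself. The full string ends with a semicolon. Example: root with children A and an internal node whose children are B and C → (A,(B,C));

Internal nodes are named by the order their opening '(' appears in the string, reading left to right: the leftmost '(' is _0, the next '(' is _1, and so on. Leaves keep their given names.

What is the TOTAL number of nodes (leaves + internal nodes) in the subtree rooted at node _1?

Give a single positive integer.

Answer: 9

Derivation:
Newick: (U,C,(W,D,(Y,S,V,N),Z));
Locate _1: it is the '(' at position 5 (the 2nd '(' reading left to right).
Query: subtree rooted at _1
_1: subtree_size = 1 + 8
  W: subtree_size = 1 + 0
  D: subtree_size = 1 + 0
  _2: subtree_size = 1 + 4
    Y: subtree_size = 1 + 0
    S: subtree_size = 1 + 0
    V: subtree_size = 1 + 0
    N: subtree_size = 1 + 0
  Z: subtree_size = 1 + 0
Total subtree size of _1: 9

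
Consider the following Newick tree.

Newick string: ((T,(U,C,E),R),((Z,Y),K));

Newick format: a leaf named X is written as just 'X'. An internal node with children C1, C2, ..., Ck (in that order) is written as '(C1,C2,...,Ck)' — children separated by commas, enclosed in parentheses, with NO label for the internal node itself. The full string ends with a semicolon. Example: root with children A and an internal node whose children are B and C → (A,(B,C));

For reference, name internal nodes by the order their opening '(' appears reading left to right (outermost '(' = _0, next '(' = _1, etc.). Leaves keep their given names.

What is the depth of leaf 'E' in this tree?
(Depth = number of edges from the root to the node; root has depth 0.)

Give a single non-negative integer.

Newick: ((T,(U,C,E),R),((Z,Y),K));
Naming internals by '(' encounter order: outermost '(' = _0, next = _1, ...
Query node: E
Path from root: _0 -> _1 -> _2 -> E
Depth of E: 3 (number of edges from root)

Answer: 3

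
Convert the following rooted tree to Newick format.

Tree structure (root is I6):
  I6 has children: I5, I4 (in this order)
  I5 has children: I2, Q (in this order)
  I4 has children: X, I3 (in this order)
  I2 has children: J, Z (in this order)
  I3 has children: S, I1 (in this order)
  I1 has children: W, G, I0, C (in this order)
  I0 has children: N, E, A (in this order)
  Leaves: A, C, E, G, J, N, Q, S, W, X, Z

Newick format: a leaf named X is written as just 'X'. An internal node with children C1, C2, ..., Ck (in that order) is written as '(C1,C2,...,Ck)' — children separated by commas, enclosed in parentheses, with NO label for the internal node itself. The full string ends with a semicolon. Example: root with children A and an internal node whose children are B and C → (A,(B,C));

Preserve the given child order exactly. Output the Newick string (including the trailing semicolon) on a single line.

Answer: (((J,Z),Q),(X,(S,(W,G,(N,E,A),C))));

Derivation:
internal I6 with children ['I5', 'I4']
  internal I5 with children ['I2', 'Q']
    internal I2 with children ['J', 'Z']
      leaf 'J' → 'J'
      leaf 'Z' → 'Z'
    → '(J,Z)'
    leaf 'Q' → 'Q'
  → '((J,Z),Q)'
  internal I4 with children ['X', 'I3']
    leaf 'X' → 'X'
    internal I3 with children ['S', 'I1']
      leaf 'S' → 'S'
      internal I1 with children ['W', 'G', 'I0', 'C']
        leaf 'W' → 'W'
        leaf 'G' → 'G'
        internal I0 with children ['N', 'E', 'A']
          leaf 'N' → 'N'
          leaf 'E' → 'E'
          leaf 'A' → 'A'
        → '(N,E,A)'
        leaf 'C' → 'C'
      → '(W,G,(N,E,A),C)'
    → '(S,(W,G,(N,E,A),C))'
  → '(X,(S,(W,G,(N,E,A),C)))'
→ '(((J,Z),Q),(X,(S,(W,G,(N,E,A),C))))'
Final: (((J,Z),Q),(X,(S,(W,G,(N,E,A),C))));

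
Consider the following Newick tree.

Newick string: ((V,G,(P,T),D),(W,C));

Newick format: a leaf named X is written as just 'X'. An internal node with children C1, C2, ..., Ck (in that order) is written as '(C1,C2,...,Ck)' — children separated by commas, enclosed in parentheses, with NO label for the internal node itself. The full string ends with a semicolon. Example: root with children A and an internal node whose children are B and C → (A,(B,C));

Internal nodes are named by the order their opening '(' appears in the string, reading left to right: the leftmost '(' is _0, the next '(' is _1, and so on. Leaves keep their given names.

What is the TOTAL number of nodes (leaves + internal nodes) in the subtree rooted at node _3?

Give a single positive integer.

Newick: ((V,G,(P,T),D),(W,C));
Locate _3: it is the '(' at position 15 (the 4th '(' reading left to right).
Query: subtree rooted at _3
_3: subtree_size = 1 + 2
  W: subtree_size = 1 + 0
  C: subtree_size = 1 + 0
Total subtree size of _3: 3

Answer: 3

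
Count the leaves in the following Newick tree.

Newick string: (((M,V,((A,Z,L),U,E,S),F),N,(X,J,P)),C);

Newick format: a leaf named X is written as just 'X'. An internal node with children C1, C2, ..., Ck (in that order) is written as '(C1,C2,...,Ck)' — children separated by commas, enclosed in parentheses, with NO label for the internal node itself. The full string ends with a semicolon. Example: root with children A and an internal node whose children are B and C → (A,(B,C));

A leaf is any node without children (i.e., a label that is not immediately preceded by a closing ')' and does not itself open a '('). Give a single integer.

Newick: (((M,V,((A,Z,L),U,E,S),F),N,(X,J,P)),C);
Scan left-to-right; a leaf is any maximal label run not followed by '(':
  pos 3: leaf 'M' → count = 1
  pos 5: leaf 'V' → count = 2
  pos 9: leaf 'A' → count = 3
  pos 11: leaf 'Z' → count = 4
  pos 13: leaf 'L' → count = 5
  pos 16: leaf 'U' → count = 6
  pos 18: leaf 'E' → count = 7
  pos 20: leaf 'S' → count = 8
  pos 23: leaf 'F' → count = 9
  pos 26: leaf 'N' → count = 10
  pos 29: leaf 'X' → count = 11
  pos 31: leaf 'J' → count = 12
  pos 33: leaf 'P' → count = 13
  pos 37: leaf 'C' → count = 14
Total leaves: 14

Answer: 14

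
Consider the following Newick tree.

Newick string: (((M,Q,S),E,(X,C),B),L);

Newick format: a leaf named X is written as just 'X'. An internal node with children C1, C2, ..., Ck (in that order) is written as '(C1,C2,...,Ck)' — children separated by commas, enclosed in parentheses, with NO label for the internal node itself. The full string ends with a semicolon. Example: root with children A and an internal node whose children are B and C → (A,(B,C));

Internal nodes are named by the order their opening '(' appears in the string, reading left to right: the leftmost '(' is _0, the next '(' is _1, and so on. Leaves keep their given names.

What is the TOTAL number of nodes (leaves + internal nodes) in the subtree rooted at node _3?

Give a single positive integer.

Newick: (((M,Q,S),E,(X,C),B),L);
Locate _3: it is the '(' at position 12 (the 4th '(' reading left to right).
Query: subtree rooted at _3
_3: subtree_size = 1 + 2
  X: subtree_size = 1 + 0
  C: subtree_size = 1 + 0
Total subtree size of _3: 3

Answer: 3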